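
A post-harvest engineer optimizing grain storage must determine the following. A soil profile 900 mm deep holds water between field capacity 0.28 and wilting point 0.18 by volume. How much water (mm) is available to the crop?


AW = (FC - WP) * D
   = (0.28 - 0.18) * 900
   = 0.10 * 900
   = 90 mm


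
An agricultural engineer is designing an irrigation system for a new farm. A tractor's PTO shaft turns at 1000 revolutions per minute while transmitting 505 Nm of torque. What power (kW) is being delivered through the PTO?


P = 2*pi*n*T / 60000
  = 2*pi * 1000 * 505 / 60000
  = 3173008.58 / 60000
  = 52.88 kW


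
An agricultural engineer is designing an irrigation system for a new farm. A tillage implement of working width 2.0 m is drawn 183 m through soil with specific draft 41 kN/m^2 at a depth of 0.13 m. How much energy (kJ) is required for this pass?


E = k * d * w * L
  = 41 * 0.13 * 2.0 * 183
  = 1950.78 kJ


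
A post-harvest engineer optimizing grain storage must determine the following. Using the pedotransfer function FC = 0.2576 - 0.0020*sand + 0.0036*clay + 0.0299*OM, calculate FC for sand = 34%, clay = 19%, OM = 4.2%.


FC = 0.2576 - 0.0020*34 + 0.0036*19 + 0.0299*4.2
   = 0.2576 - 0.0680 + 0.0684 + 0.1256
   = 0.3836


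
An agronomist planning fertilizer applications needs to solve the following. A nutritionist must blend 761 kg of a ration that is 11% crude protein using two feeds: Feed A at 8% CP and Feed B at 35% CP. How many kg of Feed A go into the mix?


parts_A = CP_b - target = 35 - 11 = 24
parts_B = target - CP_a = 11 - 8 = 3
total_parts = 24 + 3 = 27
Feed A = 761 * 24 / 27 = 676.44 kg
Feed B = 761 * 3 / 27 = 84.56 kg

676.44 kg


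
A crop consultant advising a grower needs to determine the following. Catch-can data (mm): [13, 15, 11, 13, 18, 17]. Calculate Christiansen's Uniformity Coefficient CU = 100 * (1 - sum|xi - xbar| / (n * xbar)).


xbar = 87 / 6 = 14.500
sum|xi - xbar| = 13
CU = 100 * (1 - 13 / (6 * 14.500))
   = 100 * (1 - 0.1494)
   = 85.06%


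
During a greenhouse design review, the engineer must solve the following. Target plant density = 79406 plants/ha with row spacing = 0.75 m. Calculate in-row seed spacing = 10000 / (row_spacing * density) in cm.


spacing = 10000 / (row_sp * density)
        = 10000 / (0.75 * 79406)
        = 10000 / 59554.50
        = 0.16791 m = 16.79 cm


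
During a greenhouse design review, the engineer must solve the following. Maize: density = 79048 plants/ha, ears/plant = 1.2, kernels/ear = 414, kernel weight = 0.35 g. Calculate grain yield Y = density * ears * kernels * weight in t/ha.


Y = density * ears * kernels * kw
  = 79048 * 1.2 * 414 * 0.35 g/ha
  = 13744866.24 g/ha
  = 13744.87 kg/ha = 13.74 t/ha


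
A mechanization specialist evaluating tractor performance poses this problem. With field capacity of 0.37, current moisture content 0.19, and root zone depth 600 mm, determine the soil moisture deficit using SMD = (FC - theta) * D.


SMD = (FC - theta) * D
    = (0.37 - 0.19) * 600
    = 0.180 * 600
    = 108 mm


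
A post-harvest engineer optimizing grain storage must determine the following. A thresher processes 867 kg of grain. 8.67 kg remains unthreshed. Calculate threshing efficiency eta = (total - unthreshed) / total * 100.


eta = (total - unthreshed) / total * 100
    = (867 - 8.67) / 867 * 100
    = 858.33 / 867 * 100
    = 99%


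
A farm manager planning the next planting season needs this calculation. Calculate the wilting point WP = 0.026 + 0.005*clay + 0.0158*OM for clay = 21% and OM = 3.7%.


WP = 0.026 + 0.005*21 + 0.0158*3.7
   = 0.026 + 0.1050 + 0.0585
   = 0.1895


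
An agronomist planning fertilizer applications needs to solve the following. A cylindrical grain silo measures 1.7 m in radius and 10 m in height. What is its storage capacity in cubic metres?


V = pi * r^2 * h
  = pi * 1.7^2 * 10
  = pi * 2.89 * 10
  = 90.79 m^3


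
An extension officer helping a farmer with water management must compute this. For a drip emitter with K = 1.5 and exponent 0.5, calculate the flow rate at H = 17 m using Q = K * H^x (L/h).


Q = K * H^x
  = 1.5 * 17^0.5
  = 1.5 * 4.1231
  = 6.18 L/h


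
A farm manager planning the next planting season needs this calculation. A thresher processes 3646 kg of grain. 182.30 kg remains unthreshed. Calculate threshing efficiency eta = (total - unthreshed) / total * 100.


eta = (total - unthreshed) / total * 100
    = (3646 - 182.30) / 3646 * 100
    = 3463.70 / 3646 * 100
    = 95%


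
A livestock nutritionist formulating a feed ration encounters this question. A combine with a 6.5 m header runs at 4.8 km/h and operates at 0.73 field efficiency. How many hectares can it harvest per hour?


C = w * v * eta_f / 10
  = 6.5 * 4.8 * 0.73 / 10
  = 22.78 / 10
  = 2.28 ha/h


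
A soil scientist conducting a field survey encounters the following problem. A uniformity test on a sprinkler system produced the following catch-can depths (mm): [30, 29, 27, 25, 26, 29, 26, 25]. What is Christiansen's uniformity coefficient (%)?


xbar = 217 / 8 = 27.125
sum|xi - xbar| = 13.250
CU = 100 * (1 - 13.250 / (8 * 27.125))
   = 100 * (1 - 0.0611)
   = 93.89%


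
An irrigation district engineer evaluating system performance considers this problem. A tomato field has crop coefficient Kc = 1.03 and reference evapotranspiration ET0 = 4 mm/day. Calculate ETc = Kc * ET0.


ETc = Kc * ET0
    = 1.03 * 4
    = 4.12 mm/day


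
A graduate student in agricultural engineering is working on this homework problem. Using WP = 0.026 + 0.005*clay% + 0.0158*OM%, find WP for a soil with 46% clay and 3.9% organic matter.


WP = 0.026 + 0.005*46 + 0.0158*3.9
   = 0.026 + 0.2300 + 0.0616
   = 0.3176


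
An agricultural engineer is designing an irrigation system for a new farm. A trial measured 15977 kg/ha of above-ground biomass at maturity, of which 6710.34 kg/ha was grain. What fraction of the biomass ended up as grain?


HI = grain_yield / biomass
   = 6710.34 / 15977
   = 0.42


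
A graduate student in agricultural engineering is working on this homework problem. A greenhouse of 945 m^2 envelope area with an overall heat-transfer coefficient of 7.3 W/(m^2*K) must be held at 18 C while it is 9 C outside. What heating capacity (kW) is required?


dT = 18 - (9) = 9 K
Q = U * A * dT
  = 7.3 * 945 * 9
  = 62086.50 W = 62.09 kW


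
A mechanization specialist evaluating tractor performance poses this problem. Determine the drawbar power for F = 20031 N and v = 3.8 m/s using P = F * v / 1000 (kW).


P = F * v / 1000
  = 20031 * 3.8 / 1000
  = 76117.80 / 1000
  = 76.12 kW


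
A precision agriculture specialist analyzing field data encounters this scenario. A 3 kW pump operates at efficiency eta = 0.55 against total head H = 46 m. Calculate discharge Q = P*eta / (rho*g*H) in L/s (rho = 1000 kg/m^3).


Q = (P * 1000 * eta) / (rho * g * H)
  = (3 * 1000 * 0.55) / (1000 * 9.81 * 46)
  = 1650 / 451260
  = 0.00366 m^3/s = 3.66 L/s


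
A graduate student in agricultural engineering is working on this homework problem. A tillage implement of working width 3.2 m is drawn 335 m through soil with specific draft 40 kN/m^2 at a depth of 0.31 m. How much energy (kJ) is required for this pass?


E = k * d * w * L
  = 40 * 0.31 * 3.2 * 335
  = 13292.80 kJ


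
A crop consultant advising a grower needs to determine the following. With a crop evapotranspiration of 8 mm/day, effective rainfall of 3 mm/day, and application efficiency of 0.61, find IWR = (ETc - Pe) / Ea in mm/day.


IWR = (ETc - Pe) / Ea
    = (8 - 3) / 0.61
    = 5 / 0.61
    = 8.20 mm/day


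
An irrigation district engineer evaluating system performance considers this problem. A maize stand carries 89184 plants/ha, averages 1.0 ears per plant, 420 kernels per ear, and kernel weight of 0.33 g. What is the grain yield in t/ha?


Y = density * ears * kernels * kw
  = 89184 * 1.0 * 420 * 0.33 g/ha
  = 12360902.40 g/ha
  = 12360.90 kg/ha = 12.36 t/ha


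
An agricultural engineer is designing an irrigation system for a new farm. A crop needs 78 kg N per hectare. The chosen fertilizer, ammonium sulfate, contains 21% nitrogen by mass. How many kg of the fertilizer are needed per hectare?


Rate = N_required / (N_content / 100)
     = 78 / (21 / 100)
     = 78 / 0.21
     = 371.43 kg/ha


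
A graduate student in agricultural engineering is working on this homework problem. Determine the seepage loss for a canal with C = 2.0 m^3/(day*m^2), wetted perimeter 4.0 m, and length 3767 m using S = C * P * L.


S = C * P * L
  = 2.0 * 4.0 * 3767
  = 30136 m^3/day


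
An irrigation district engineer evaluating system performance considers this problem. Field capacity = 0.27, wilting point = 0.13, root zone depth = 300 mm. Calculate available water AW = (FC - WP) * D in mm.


AW = (FC - WP) * D
   = (0.27 - 0.13) * 300
   = 0.14 * 300
   = 42 mm


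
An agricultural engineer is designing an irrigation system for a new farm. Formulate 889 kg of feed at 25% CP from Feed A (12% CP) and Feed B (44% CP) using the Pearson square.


parts_A = CP_b - target = 44 - 25 = 19
parts_B = target - CP_a = 25 - 12 = 13
total_parts = 19 + 13 = 32
Feed A = 889 * 19 / 32 = 527.84 kg
Feed B = 889 * 13 / 32 = 361.16 kg

527.84 kg


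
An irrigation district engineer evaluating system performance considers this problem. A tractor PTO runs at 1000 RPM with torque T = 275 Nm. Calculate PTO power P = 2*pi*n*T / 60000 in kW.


P = 2*pi*n*T / 60000
  = 2*pi * 1000 * 275 / 60000
  = 1727875.96 / 60000
  = 28.80 kW


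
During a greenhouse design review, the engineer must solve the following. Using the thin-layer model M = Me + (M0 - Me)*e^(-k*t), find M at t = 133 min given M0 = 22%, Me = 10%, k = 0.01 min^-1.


M = Me + (M0 - Me) * e^(-k*t)
  = 10 + (22 - 10) * e^(-0.01*133)
  = 10 + 12 * e^(-1.330)
  = 10 + 12 * 0.26448
  = 10 + 3.1737
  = 13.17%


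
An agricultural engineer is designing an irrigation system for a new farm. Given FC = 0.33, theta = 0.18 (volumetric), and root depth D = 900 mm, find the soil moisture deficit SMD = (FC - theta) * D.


SMD = (FC - theta) * D
    = (0.33 - 0.18) * 900
    = 0.150 * 900
    = 135 mm


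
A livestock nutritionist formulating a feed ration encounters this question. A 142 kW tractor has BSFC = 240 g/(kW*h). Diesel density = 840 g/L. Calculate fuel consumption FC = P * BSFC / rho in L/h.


FC = P * BSFC / rho_fuel
   = 142 * 240 / 840
   = 34080 / 840
   = 40.57 L/h


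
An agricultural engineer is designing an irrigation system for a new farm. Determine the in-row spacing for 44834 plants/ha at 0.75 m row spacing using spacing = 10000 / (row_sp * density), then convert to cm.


spacing = 10000 / (row_sp * density)
        = 10000 / (0.75 * 44834)
        = 10000 / 33625.50
        = 0.29739 m = 29.74 cm


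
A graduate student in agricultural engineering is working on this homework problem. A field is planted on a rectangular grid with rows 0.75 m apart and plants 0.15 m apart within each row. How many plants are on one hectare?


D = 10000 / (row_sp * plant_sp)
  = 10000 / (0.75 * 0.15)
  = 10000 / 0.1125
  = 88888.89 plants/ha


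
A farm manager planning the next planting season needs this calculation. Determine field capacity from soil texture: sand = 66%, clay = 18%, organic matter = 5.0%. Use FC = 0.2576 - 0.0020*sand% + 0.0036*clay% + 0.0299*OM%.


FC = 0.2576 - 0.0020*66 + 0.0036*18 + 0.0299*5.0
   = 0.2576 - 0.1320 + 0.0648 + 0.1495
   = 0.3399


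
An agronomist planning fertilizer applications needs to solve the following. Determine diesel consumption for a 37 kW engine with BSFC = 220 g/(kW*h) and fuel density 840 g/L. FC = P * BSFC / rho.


FC = P * BSFC / rho_fuel
   = 37 * 220 / 840
   = 8140 / 840
   = 9.69 L/h


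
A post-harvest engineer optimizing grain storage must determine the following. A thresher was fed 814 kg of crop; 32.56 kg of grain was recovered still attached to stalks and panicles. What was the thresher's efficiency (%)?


eta = (total - unthreshed) / total * 100
    = (814 - 32.56) / 814 * 100
    = 781.44 / 814 * 100
    = 96%


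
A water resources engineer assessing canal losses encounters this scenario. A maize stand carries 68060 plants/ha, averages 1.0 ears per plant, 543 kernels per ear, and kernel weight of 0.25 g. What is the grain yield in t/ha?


Y = density * ears * kernels * kw
  = 68060 * 1.0 * 543 * 0.25 g/ha
  = 9239145 g/ha
  = 9239.15 kg/ha = 9.24 t/ha


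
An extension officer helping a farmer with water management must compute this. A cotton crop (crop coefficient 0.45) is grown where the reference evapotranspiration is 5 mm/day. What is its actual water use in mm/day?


ETc = Kc * ET0
    = 0.45 * 5
    = 2.25 mm/day


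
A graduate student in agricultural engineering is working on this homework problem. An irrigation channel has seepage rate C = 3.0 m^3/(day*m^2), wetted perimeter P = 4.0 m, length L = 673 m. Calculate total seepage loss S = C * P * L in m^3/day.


S = C * P * L
  = 3.0 * 4.0 * 673
  = 8076 m^3/day


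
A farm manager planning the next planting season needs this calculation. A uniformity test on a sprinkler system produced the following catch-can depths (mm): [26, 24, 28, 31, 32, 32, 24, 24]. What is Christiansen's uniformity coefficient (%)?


xbar = 221 / 8 = 27.625
sum|xi - xbar| = 25
CU = 100 * (1 - 25 / (8 * 27.625))
   = 100 * (1 - 0.1131)
   = 88.69%


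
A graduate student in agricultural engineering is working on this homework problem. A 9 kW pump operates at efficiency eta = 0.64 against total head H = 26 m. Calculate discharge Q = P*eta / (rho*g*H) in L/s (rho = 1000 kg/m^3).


Q = (P * 1000 * eta) / (rho * g * H)
  = (9 * 1000 * 0.64) / (1000 * 9.81 * 26)
  = 5760 / 255060
  = 0.02258 m^3/s = 22.58 L/s


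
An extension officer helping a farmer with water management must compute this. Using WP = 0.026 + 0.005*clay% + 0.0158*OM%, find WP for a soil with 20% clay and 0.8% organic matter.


WP = 0.026 + 0.005*20 + 0.0158*0.8
   = 0.026 + 0.1000 + 0.0126
   = 0.1386


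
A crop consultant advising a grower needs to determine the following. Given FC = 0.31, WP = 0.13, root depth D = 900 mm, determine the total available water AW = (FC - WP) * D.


AW = (FC - WP) * D
   = (0.31 - 0.13) * 900
   = 0.18 * 900
   = 162 mm


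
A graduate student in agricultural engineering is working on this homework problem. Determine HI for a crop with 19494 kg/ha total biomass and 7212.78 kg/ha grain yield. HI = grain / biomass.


HI = grain_yield / biomass
   = 7212.78 / 19494
   = 0.37


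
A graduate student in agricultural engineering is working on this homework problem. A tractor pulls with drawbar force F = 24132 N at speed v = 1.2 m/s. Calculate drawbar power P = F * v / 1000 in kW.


P = F * v / 1000
  = 24132 * 1.2 / 1000
  = 28958.40 / 1000
  = 28.96 kW


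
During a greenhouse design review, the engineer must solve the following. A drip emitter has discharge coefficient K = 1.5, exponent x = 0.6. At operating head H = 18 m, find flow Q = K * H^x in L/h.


Q = K * H^x
  = 1.5 * 18^0.6
  = 1.5 * 5.6645
  = 8.50 L/h


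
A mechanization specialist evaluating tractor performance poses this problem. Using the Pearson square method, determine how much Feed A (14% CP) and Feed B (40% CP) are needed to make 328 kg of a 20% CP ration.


parts_A = CP_b - target = 40 - 20 = 20
parts_B = target - CP_a = 20 - 14 = 6
total_parts = 20 + 6 = 26
Feed A = 328 * 20 / 26 = 252.31 kg
Feed B = 328 * 6 / 26 = 75.69 kg

252.31 kg


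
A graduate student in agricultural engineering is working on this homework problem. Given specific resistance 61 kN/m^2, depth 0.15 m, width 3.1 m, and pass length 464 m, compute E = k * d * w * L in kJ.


E = k * d * w * L
  = 61 * 0.15 * 3.1 * 464
  = 13161.36 kJ


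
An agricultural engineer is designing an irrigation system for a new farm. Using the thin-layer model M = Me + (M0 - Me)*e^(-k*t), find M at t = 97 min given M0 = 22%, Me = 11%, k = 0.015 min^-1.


M = Me + (M0 - Me) * e^(-k*t)
  = 11 + (22 - 11) * e^(-0.015*97)
  = 11 + 11 * e^(-1.455)
  = 11 + 11 * 0.23340
  = 11 + 2.5674
  = 13.57%


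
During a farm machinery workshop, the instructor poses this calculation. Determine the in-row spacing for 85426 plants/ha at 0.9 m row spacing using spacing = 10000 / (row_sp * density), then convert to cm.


spacing = 10000 / (row_sp * density)
        = 10000 / (0.9 * 85426)
        = 10000 / 76883.40
        = 0.13007 m = 13.01 cm


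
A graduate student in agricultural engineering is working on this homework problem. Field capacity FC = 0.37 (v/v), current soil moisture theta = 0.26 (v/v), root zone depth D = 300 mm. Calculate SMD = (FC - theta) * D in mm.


SMD = (FC - theta) * D
    = (0.37 - 0.26) * 300
    = 0.110 * 300
    = 33 mm


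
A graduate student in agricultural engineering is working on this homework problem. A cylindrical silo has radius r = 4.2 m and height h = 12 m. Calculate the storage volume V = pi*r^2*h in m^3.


V = pi * r^2 * h
  = pi * 4.2^2 * 12
  = pi * 17.64 * 12
  = 665.01 m^3


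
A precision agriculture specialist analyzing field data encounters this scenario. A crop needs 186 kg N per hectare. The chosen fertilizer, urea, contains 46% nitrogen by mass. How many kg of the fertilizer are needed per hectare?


Rate = N_required / (N_content / 100)
     = 186 / (46 / 100)
     = 186 / 0.46
     = 404.35 kg/ha


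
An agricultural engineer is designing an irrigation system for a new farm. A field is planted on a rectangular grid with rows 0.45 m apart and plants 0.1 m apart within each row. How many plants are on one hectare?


D = 10000 / (row_sp * plant_sp)
  = 10000 / (0.45 * 0.1)
  = 10000 / 0.0450
  = 222222.22 plants/ha


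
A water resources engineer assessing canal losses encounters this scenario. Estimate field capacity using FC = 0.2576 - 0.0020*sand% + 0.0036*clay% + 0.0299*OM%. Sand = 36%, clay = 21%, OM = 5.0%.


FC = 0.2576 - 0.0020*36 + 0.0036*21 + 0.0299*5.0
   = 0.2576 - 0.0720 + 0.0756 + 0.1495
   = 0.4107


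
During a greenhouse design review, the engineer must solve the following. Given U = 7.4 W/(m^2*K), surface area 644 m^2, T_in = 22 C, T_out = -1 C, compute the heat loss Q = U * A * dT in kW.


dT = 22 - (-1) = 23 K
Q = U * A * dT
  = 7.4 * 644 * 23
  = 109608.80 W = 109.61 kW


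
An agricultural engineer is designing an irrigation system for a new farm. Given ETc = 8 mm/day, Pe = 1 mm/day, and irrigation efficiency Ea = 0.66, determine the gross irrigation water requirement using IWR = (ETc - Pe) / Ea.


IWR = (ETc - Pe) / Ea
    = (8 - 1) / 0.66
    = 7 / 0.66
    = 10.61 mm/day


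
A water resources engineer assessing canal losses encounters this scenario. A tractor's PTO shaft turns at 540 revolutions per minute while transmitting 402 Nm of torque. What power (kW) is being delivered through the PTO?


P = 2*pi*n*T / 60000
  = 2*pi * 540 * 402 / 60000
  = 1363953.87 / 60000
  = 22.73 kW


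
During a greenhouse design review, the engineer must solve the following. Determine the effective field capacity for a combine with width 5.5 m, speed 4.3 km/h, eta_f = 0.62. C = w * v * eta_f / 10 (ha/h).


C = w * v * eta_f / 10
  = 5.5 * 4.3 * 0.62 / 10
  = 14.66 / 10
  = 1.47 ha/h


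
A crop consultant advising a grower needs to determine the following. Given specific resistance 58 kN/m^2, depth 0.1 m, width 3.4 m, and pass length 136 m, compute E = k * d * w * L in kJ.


E = k * d * w * L
  = 58 * 0.1 * 3.4 * 136
  = 2681.92 kJ


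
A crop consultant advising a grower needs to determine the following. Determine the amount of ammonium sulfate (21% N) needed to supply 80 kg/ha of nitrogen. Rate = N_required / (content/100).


Rate = N_required / (N_content / 100)
     = 80 / (21 / 100)
     = 80 / 0.21
     = 380.95 kg/ha


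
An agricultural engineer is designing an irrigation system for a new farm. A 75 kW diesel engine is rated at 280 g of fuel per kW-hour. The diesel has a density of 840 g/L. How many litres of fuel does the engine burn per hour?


FC = P * BSFC / rho_fuel
   = 75 * 280 / 840
   = 21000 / 840
   = 25 L/h


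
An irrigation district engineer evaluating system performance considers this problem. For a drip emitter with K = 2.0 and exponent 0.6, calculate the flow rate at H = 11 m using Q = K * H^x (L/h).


Q = K * H^x
  = 2.0 * 11^0.6
  = 2.0 * 4.2154
  = 8.43 L/h


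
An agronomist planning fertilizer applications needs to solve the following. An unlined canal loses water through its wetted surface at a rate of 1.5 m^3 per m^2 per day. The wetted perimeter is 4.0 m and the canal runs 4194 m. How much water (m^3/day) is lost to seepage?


S = C * P * L
  = 1.5 * 4.0 * 4194
  = 25164 m^3/day


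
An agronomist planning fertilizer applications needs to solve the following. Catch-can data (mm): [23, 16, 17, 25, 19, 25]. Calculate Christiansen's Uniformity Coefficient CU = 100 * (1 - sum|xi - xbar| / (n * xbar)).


xbar = 125 / 6 = 20.833
sum|xi - xbar| = 21
CU = 100 * (1 - 21 / (6 * 20.833))
   = 100 * (1 - 0.1680)
   = 83.20%


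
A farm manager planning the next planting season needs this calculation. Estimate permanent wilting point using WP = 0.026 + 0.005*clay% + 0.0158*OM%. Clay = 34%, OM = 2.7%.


WP = 0.026 + 0.005*34 + 0.0158*2.7
   = 0.026 + 0.1700 + 0.0427
   = 0.2387


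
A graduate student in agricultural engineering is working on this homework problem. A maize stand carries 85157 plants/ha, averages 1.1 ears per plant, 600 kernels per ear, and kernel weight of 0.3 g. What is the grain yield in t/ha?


Y = density * ears * kernels * kw
  = 85157 * 1.1 * 600 * 0.3 g/ha
  = 16861086 g/ha
  = 16861.09 kg/ha = 16.86 t/ha


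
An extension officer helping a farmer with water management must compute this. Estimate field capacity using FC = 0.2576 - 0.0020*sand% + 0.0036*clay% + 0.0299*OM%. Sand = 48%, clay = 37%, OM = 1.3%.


FC = 0.2576 - 0.0020*48 + 0.0036*37 + 0.0299*1.3
   = 0.2576 - 0.0960 + 0.1332 + 0.0389
   = 0.3337


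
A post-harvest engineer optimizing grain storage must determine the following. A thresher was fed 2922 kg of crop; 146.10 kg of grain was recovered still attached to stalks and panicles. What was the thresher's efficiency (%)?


eta = (total - unthreshed) / total * 100
    = (2922 - 146.10) / 2922 * 100
    = 2775.90 / 2922 * 100
    = 95%


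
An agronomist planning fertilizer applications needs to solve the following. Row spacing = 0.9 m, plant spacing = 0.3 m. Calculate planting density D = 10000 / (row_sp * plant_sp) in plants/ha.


D = 10000 / (row_sp * plant_sp)
  = 10000 / (0.9 * 0.3)
  = 10000 / 0.2700
  = 37037.04 plants/ha


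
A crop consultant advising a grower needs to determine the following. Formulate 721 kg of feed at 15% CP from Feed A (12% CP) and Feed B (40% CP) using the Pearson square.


parts_A = CP_b - target = 40 - 15 = 25
parts_B = target - CP_a = 15 - 12 = 3
total_parts = 25 + 3 = 28
Feed A = 721 * 25 / 28 = 643.75 kg
Feed B = 721 * 3 / 28 = 77.25 kg

643.75 kg


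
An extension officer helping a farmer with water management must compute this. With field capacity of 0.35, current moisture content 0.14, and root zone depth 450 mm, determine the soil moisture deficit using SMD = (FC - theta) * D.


SMD = (FC - theta) * D
    = (0.35 - 0.14) * 450
    = 0.210 * 450
    = 94.50 mm


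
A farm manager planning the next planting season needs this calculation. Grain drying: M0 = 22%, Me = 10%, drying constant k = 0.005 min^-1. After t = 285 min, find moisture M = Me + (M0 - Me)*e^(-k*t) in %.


M = Me + (M0 - Me) * e^(-k*t)
  = 10 + (22 - 10) * e^(-0.005*285)
  = 10 + 12 * e^(-1.425)
  = 10 + 12 * 0.24051
  = 10 + 2.8861
  = 12.89%


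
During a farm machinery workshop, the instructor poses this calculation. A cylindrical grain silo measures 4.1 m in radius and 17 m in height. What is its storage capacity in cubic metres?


V = pi * r^2 * h
  = pi * 4.1^2 * 17
  = pi * 16.81 * 17
  = 897.77 m^3


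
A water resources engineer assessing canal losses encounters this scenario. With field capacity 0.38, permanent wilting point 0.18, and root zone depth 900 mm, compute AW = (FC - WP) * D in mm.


AW = (FC - WP) * D
   = (0.38 - 0.18) * 900
   = 0.20 * 900
   = 180 mm


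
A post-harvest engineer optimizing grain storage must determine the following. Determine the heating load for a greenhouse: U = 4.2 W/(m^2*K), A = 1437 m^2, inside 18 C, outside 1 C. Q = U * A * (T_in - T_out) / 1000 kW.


dT = 18 - (1) = 17 K
Q = U * A * dT
  = 4.2 * 1437 * 17
  = 102601.80 W = 102.60 kW


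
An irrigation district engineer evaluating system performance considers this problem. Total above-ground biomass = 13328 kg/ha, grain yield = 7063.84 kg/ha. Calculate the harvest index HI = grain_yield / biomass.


HI = grain_yield / biomass
   = 7063.84 / 13328
   = 0.53


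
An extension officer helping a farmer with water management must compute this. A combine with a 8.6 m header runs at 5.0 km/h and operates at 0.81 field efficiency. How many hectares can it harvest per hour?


C = w * v * eta_f / 10
  = 8.6 * 5.0 * 0.81 / 10
  = 34.83 / 10
  = 3.48 ha/h


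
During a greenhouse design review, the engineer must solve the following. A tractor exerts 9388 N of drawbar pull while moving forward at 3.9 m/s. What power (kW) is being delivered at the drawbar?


P = F * v / 1000
  = 9388 * 3.9 / 1000
  = 36613.20 / 1000
  = 36.61 kW


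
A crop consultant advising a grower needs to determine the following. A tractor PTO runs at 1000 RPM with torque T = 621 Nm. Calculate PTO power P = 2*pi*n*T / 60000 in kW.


P = 2*pi*n*T / 60000
  = 2*pi * 1000 * 621 / 60000
  = 3901858.08 / 60000
  = 65.03 kW


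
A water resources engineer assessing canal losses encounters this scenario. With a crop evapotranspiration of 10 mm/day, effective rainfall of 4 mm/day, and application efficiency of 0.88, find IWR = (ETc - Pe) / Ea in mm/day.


IWR = (ETc - Pe) / Ea
    = (10 - 4) / 0.88
    = 6 / 0.88
    = 6.82 mm/day


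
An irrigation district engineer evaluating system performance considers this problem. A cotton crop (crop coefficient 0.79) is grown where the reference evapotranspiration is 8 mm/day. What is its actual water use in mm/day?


ETc = Kc * ET0
    = 0.79 * 8
    = 6.32 mm/day


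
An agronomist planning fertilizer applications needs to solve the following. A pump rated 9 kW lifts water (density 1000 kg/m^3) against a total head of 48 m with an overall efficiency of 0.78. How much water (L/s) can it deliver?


Q = (P * 1000 * eta) / (rho * g * H)
  = (9 * 1000 * 0.78) / (1000 * 9.81 * 48)
  = 7020 / 470880
  = 0.01491 m^3/s = 14.91 L/s


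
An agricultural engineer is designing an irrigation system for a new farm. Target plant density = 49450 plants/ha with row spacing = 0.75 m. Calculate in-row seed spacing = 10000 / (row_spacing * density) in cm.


spacing = 10000 / (row_sp * density)
        = 10000 / (0.75 * 49450)
        = 10000 / 37087.50
        = 0.26963 m = 26.96 cm


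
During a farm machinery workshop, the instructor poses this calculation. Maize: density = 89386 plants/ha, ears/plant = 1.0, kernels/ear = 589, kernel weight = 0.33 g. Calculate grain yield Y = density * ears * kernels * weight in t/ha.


Y = density * ears * kernels * kw
  = 89386 * 1.0 * 589 * 0.33 g/ha
  = 17373956.82 g/ha
  = 17373.96 kg/ha = 17.37 t/ha


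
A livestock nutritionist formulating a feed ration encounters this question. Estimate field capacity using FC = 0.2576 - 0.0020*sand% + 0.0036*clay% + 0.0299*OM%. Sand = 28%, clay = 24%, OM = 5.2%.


FC = 0.2576 - 0.0020*28 + 0.0036*24 + 0.0299*5.2
   = 0.2576 - 0.0560 + 0.0864 + 0.1555
   = 0.4435


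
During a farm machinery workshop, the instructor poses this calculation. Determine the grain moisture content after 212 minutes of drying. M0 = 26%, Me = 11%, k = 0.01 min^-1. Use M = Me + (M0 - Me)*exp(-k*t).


M = Me + (M0 - Me) * e^(-k*t)
  = 11 + (26 - 11) * e^(-0.01*212)
  = 11 + 15 * e^(-2.120)
  = 11 + 15 * 0.12003
  = 11 + 1.8005
  = 12.80%


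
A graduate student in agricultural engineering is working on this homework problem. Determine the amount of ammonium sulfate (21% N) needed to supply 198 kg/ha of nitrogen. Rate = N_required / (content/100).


Rate = N_required / (N_content / 100)
     = 198 / (21 / 100)
     = 198 / 0.21
     = 942.86 kg/ha


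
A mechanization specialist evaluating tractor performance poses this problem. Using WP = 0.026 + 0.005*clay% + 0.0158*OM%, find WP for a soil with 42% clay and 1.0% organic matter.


WP = 0.026 + 0.005*42 + 0.0158*1.0
   = 0.026 + 0.2100 + 0.0158
   = 0.2518


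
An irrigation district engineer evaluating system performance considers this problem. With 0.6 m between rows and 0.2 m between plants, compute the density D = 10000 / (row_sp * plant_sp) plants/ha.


D = 10000 / (row_sp * plant_sp)
  = 10000 / (0.6 * 0.2)
  = 10000 / 0.1200
  = 83333.33 plants/ha


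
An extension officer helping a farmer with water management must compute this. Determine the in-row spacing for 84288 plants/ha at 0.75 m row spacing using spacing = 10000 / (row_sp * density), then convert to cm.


spacing = 10000 / (row_sp * density)
        = 10000 / (0.75 * 84288)
        = 10000 / 63216
        = 0.15819 m = 15.82 cm


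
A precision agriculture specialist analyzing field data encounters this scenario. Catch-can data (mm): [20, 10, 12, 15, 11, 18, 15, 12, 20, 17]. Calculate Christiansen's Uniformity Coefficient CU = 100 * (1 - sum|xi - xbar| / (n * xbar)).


xbar = 150 / 10 = 15
sum|xi - xbar| = 30
CU = 100 * (1 - 30 / (10 * 15))
   = 100 * (1 - 0.2000)
   = 80%


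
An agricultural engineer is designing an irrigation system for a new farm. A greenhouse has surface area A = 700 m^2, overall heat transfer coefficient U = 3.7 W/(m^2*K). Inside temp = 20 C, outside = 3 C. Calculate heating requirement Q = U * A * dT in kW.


dT = 20 - (3) = 17 K
Q = U * A * dT
  = 3.7 * 700 * 17
  = 44030 W = 44.03 kW


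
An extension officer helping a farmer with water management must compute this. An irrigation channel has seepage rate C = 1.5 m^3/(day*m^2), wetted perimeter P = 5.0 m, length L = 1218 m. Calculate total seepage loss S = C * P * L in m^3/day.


S = C * P * L
  = 1.5 * 5.0 * 1218
  = 9135 m^3/day


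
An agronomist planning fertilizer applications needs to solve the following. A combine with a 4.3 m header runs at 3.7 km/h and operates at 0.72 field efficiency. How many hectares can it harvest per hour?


C = w * v * eta_f / 10
  = 4.3 * 3.7 * 0.72 / 10
  = 11.46 / 10
  = 1.15 ha/h


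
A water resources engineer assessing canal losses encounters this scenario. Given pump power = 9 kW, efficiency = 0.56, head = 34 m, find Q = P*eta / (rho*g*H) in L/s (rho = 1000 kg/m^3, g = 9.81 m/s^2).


Q = (P * 1000 * eta) / (rho * g * H)
  = (9 * 1000 * 0.56) / (1000 * 9.81 * 34)
  = 5040 / 333540
  = 0.01511 m^3/s = 15.11 L/s


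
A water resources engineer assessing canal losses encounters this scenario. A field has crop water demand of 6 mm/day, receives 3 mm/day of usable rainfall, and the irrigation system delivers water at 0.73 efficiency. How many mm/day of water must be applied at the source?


IWR = (ETc - Pe) / Ea
    = (6 - 3) / 0.73
    = 3 / 0.73
    = 4.11 mm/day


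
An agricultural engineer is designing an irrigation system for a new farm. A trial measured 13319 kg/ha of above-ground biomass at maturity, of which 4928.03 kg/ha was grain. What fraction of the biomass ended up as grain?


HI = grain_yield / biomass
   = 4928.03 / 13319
   = 0.37


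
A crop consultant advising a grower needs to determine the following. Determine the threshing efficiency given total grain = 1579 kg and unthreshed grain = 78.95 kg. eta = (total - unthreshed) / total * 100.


eta = (total - unthreshed) / total * 100
    = (1579 - 78.95) / 1579 * 100
    = 1500.05 / 1579 * 100
    = 95%


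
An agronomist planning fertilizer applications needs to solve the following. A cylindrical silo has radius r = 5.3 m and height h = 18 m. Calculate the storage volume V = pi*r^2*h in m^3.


V = pi * r^2 * h
  = pi * 5.3^2 * 18
  = pi * 28.09 * 18
  = 1588.45 m^3


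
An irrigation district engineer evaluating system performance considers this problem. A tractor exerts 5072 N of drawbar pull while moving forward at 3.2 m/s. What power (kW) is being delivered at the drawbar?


P = F * v / 1000
  = 5072 * 3.2 / 1000
  = 16230.40 / 1000
  = 16.23 kW


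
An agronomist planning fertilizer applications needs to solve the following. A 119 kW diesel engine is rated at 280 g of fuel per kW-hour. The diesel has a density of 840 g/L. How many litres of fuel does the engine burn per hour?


FC = P * BSFC / rho_fuel
   = 119 * 280 / 840
   = 33320 / 840
   = 39.67 L/h


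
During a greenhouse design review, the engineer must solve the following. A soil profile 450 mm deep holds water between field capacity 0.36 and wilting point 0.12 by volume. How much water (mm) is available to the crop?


AW = (FC - WP) * D
   = (0.36 - 0.12) * 450
   = 0.24 * 450
   = 108 mm


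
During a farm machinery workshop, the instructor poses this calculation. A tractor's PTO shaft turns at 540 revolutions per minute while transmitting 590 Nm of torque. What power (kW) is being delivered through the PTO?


P = 2*pi*n*T / 60000
  = 2*pi * 540 * 590 / 60000
  = 2001822.84 / 60000
  = 33.36 kW


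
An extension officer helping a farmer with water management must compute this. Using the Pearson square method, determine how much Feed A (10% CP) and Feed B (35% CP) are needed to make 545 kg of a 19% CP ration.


parts_A = CP_b - target = 35 - 19 = 16
parts_B = target - CP_a = 19 - 10 = 9
total_parts = 16 + 9 = 25
Feed A = 545 * 16 / 25 = 348.80 kg
Feed B = 545 * 9 / 25 = 196.20 kg

348.80 kg


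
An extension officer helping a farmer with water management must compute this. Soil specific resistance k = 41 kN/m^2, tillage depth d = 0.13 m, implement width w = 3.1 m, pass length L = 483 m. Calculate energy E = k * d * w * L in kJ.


E = k * d * w * L
  = 41 * 0.13 * 3.1 * 483
  = 7980.61 kJ


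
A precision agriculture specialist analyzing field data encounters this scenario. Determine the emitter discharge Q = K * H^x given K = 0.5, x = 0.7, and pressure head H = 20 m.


Q = K * H^x
  = 0.5 * 20^0.7
  = 0.5 * 8.1418
  = 4.07 L/h


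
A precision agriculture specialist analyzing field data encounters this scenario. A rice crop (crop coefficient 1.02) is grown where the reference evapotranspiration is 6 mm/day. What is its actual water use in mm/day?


ETc = Kc * ET0
    = 1.02 * 6
    = 6.12 mm/day


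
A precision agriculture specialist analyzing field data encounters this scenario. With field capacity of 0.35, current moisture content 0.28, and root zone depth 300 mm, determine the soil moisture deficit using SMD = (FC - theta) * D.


SMD = (FC - theta) * D
    = (0.35 - 0.28) * 300
    = 0.070 * 300
    = 21 mm


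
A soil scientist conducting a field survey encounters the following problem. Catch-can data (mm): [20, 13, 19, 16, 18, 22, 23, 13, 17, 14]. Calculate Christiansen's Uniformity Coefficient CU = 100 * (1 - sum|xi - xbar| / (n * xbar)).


xbar = 175 / 10 = 17.500
sum|xi - xbar| = 29
CU = 100 * (1 - 29 / (10 * 17.500))
   = 100 * (1 - 0.1657)
   = 83.43%


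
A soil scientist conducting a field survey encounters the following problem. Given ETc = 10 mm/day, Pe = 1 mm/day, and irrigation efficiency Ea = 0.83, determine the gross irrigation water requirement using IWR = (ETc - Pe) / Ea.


IWR = (ETc - Pe) / Ea
    = (10 - 1) / 0.83
    = 9 / 0.83
    = 10.84 mm/day


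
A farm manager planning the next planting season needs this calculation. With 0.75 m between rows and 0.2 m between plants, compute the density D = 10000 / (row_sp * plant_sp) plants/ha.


D = 10000 / (row_sp * plant_sp)
  = 10000 / (0.75 * 0.2)
  = 10000 / 0.1500
  = 66666.67 plants/ha


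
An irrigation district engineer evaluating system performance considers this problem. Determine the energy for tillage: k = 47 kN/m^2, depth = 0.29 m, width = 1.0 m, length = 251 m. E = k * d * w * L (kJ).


E = k * d * w * L
  = 47 * 0.29 * 1.0 * 251
  = 3421.13 kJ


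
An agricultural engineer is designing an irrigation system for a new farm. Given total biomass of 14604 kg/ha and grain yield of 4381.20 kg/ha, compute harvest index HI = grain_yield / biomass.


HI = grain_yield / biomass
   = 4381.20 / 14604
   = 0.30


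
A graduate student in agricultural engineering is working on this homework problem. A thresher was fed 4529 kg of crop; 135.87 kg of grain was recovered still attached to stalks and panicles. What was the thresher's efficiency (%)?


eta = (total - unthreshed) / total * 100
    = (4529 - 135.87) / 4529 * 100
    = 4393.13 / 4529 * 100
    = 97%


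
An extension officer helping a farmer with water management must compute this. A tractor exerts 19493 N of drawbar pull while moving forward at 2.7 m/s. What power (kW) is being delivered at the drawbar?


P = F * v / 1000
  = 19493 * 2.7 / 1000
  = 52631.10 / 1000
  = 52.63 kW


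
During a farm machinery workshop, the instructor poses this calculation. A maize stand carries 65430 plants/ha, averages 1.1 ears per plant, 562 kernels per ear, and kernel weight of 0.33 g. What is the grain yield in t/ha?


Y = density * ears * kernels * kw
  = 65430 * 1.1 * 562 * 0.33 g/ha
  = 13348112.58 g/ha
  = 13348.11 kg/ha = 13.35 t/ha


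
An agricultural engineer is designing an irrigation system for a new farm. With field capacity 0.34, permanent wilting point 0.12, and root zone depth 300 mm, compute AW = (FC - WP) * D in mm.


AW = (FC - WP) * D
   = (0.34 - 0.12) * 300
   = 0.22 * 300
   = 66 mm


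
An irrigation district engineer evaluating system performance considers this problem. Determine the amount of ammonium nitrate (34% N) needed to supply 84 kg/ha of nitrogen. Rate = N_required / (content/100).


Rate = N_required / (N_content / 100)
     = 84 / (34 / 100)
     = 84 / 0.34
     = 247.06 kg/ha


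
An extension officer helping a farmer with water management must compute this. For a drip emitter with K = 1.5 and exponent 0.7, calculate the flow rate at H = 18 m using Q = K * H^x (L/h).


Q = K * H^x
  = 1.5 * 18^0.7
  = 1.5 * 7.5629
  = 11.34 L/h


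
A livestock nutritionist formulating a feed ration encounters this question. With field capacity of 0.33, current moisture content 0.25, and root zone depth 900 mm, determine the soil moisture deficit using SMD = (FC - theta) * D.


SMD = (FC - theta) * D
    = (0.33 - 0.25) * 900
    = 0.080 * 900
    = 72 mm


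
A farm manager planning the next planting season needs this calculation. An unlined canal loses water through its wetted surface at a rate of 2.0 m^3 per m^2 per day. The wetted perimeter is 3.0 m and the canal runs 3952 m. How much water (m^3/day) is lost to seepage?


S = C * P * L
  = 2.0 * 3.0 * 3952
  = 23712 m^3/day


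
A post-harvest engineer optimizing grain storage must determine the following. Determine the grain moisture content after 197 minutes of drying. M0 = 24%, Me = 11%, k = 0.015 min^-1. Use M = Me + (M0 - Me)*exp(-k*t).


M = Me + (M0 - Me) * e^(-k*t)
  = 11 + (24 - 11) * e^(-0.015*197)
  = 11 + 13 * e^(-2.955)
  = 11 + 13 * 0.05208
  = 11 + 0.6770
  = 11.68%


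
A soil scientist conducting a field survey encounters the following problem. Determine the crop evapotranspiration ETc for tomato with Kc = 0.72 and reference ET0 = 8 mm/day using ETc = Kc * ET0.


ETc = Kc * ET0
    = 0.72 * 8
    = 5.76 mm/day


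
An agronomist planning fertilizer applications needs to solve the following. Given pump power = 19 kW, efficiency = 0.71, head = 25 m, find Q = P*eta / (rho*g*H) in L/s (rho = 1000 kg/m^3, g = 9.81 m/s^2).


Q = (P * 1000 * eta) / (rho * g * H)
  = (19 * 1000 * 0.71) / (1000 * 9.81 * 25)
  = 13490 / 245250
  = 0.05501 m^3/s = 55.01 L/s
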